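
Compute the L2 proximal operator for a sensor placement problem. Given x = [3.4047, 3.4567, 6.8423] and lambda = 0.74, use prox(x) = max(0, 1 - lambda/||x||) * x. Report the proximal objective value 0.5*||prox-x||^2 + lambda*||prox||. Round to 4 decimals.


Step 1: Compute ||x||.
||x|| = 8.388
Step 2: Compute scaling factor.
scale = max(0, 1 - 0.74/8.388) = 0.9118
Step 3: prox(x) = [3.1043, 3.1517, 6.2387]
||prox(x)|| = 7.648
Step 4: Proximal objective.
0.5*||prox-x||^2 = 0.2738
lambda*||prox|| = 5.6595
Total = 5.9333


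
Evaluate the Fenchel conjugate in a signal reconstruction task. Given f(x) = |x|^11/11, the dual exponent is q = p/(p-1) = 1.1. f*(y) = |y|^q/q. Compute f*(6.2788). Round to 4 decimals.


The conjugate exponent q satisfies 1/p + 1/q = 1.
p = 11, so q = 11/(11 - 1) = 1.1
|y|^q = 6.2788^1.1 = 7.5451
f*(6.2788) = 7.5451 / 1.1 = 6.8592


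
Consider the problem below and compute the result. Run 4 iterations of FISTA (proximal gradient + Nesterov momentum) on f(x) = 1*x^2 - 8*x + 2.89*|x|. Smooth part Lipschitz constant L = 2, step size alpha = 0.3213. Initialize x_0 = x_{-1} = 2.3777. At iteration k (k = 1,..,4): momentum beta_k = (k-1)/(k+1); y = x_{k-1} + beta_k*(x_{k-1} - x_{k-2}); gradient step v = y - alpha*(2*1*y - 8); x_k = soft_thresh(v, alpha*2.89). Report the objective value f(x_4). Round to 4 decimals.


FISTA on f(x) = 1*x^2 - 8*x + 2.89*|x|
L = 2, alpha = 0.3213
Iteration 1: beta = 0.0, y = 2.3777 + 0.0*(2.3777 - 2.3777) = 2.3777
  grad(y) = -3.2446, v = y - alpha*grad = 3.4202
  prox(v) = soft_thresh(3.4202, 0.9286) = 2.4916
Iteration 2: beta = 0.3333, y = 2.4916 + 0.3333*(2.4916 - 2.3777) = 2.5296
  grad(y) = -2.9408, v = y - alpha*grad = 3.4745
  prox(v) = soft_thresh(3.4745, 0.9286) = 2.5459
Iteration 3: beta = 0.5, y = 2.5459 + 0.5*(2.5459 - 2.4916) = 2.5731
  grad(y) = -2.8539, v = y - alpha*grad = 3.49
  prox(v) = soft_thresh(3.49, 0.9286) = 2.5615
Iteration 4: beta = 0.6, y = 2.5615 + 0.6*(2.5615 - 2.5459) = 2.5708
  grad(y) = -2.8584, v = y - alpha*grad = 3.4892
  prox(v) = soft_thresh(3.4892, 0.9286) = 2.5606
f(x_4) = 1*2.5606^2 - 8*2.5606 + 2.89*|2.5606| = -6.528


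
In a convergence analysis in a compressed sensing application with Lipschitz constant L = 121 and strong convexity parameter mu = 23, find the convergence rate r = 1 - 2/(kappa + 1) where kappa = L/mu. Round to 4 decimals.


Step 1: Compute the condition number.
kappa = L/mu = 121/23 = 5.2609
Step 2: Compute the convergence rate.
r = 1 - 2/(kappa + 1) = 1 - 2*mu/(L + mu) = (L - mu)/(L + mu) = 98/144 = 0.6806


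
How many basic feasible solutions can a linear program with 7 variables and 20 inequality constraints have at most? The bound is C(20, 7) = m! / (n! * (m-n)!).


Each vertex corresponds to some choice of n active constraints out of m, so the number of vertices is at most C(m, n) = m! / (n!(m-n)!).
m = 20, n = 7
Numerator: 20 * 19 * 18 * 17 * 16 * 15 * 14
Denominator: 7! = 5040
C(20, 7) = 77520


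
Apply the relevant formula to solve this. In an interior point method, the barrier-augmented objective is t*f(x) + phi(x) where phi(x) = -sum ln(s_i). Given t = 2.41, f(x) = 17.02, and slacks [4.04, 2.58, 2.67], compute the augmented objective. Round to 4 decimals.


Step 1: Compute log-barrier.
ln values: [1.3962, 0.9478, 0.9821]
phi = -(1.3962 + 0.9478 + 0.9821) = -3.3261
Step 2: Compute augmented objective.
t*f(x) = 2.41*17.02 = 41.0182
Total = 41.0182 - 3.3261 = 37.6921


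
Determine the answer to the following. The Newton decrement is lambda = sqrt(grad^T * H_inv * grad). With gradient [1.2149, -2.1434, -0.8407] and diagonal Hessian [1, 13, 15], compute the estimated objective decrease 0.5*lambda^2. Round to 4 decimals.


Step 1: H is diagonal, so H^(-1) * g = [1.2149, -0.1649, -0.056].
Step 2: g^T H^(-1) g = sum_i g_i^2 / H_ii
  = (1.2149)^2/1 + (-2.1434)^2/13 + (-0.8407)^2/15
  = 1.476 + 0.3534 + 0.0471 = 1.8765
Step 3: Objective decrease = 0.5 * g^T H^(-1) g = 0.9382


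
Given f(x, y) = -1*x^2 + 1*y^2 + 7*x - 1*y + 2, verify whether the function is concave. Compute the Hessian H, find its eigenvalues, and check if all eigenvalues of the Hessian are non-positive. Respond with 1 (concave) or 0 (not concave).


The Hessian of f(x,y) = -1*x^2 + 1*y^2 + 7*x - 1*y + 2 is:
H = [[-2, 0], [0, 2]]
Trace = -2 + 2 = 0
Determinant = -2*2 - (0)^2 = -4
Discriminant = (0)^2 - 4*-4 = 16.0
Eigenvalues: lambda_1 = -2.0, lambda_2 = 2.0
The function is not concave.

0


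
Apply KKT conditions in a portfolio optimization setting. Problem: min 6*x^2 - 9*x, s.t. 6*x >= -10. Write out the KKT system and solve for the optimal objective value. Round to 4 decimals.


Step 1: Try lambda = 0 (constraint inactive).
Stationarity: 2*6*x - 9 = 0
x* = 9/(2*6) = 0.75
Check constraint: 6*0.75 = 4.5 >= -10 -- satisfied.
Step 2: Compute optimal value.
f(x*) = 6*0.75^2 - 9*0.75 = -3.375


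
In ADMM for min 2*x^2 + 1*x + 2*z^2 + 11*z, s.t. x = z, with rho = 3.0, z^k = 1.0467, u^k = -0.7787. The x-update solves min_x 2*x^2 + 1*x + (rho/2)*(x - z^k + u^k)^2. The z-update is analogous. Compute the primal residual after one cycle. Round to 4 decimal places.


ADMM iteration with rho = 3.0, z^k = 1.0467, u^k = -0.7787
Step 1: x-update.
Minimize 2*x^2 + 1*x + (3.0/2)*(x - 1.0467 - 0.7787)^2
FOC: (2*2 + 3.0)*x = -1 + 3.0*(1.0467 + 0.7787)
x^{k+1} = 0.6395
Step 2: z-update.
Minimize 2*z^2 + 11*z + (3.0/2)*(0.6395 - z - 0.7787)^2
FOC: (2*2 + 3.0)*z = -11 + 3.0*(0.6395 - 0.7787)
z^{k+1} = -1.6311
Step 3: u-update.
u^{k+1} = -0.7787 + 0.6395 + 1.6311 = 1.4919
Step 4: Primal residual = |0.6395 + 1.6311| = 2.2706


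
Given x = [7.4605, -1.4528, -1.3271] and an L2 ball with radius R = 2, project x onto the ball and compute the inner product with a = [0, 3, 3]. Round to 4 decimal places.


Step 1: Compute ||x|| (intermediates to 6 decimals).
||x|| = sqrt(7.4605^2 + (-1.4528)^2 + (-1.3271)^2) = 7.715626
Step 2: Project.
Since ||x|| > R, scale = R/||x|| = 2/7.715626 = 0.259214, proj(x) = scale * x
proj(x) = [1.933866, -0.376586, -0.344003]
Step 3: Dot product.
a^T * proj(x) = 0*1.933866 + 3*(-0.376586) + 3*(-0.344003) = -2.1618


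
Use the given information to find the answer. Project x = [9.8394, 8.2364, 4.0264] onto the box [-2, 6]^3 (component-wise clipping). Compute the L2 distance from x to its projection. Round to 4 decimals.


Project each component onto [-2, 6].
clip(9.8394) = 6.0, clip(8.2364) = 6.0, clip(4.0264) = 4.0264
Projection = [6.0, 6.0, 4.0264]
Squared diffs: [14.741, 5.0015, 0.0]
Distance = sqrt(19.7425) = 4.4433


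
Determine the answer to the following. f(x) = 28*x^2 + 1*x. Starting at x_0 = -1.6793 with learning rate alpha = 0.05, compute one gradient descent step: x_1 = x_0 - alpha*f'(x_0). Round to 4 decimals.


We compute the gradient at x_0 and apply the update.
f'(x) = 56*x + 1
f'(-1.6793) = 56*-1.6793 + 1 = -93.0408
x_1 = -1.6793 - 0.05*-93.0408 = 2.9727


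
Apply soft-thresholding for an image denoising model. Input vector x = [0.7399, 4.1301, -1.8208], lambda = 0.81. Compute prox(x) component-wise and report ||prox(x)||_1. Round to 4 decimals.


Soft-thresholding with lambda = 0.81:
prox(0.7399) = sign(0.7399)*max(|0.7399| - 0.81, 0) = 0.0
prox(4.1301) = sign(4.1301)*max(|4.1301| - 0.81, 0) = 3.3201
prox(-1.8208) = sign(-1.8208)*max(|-1.8208| - 0.81, 0) = -1.0108
prox(x) = [0.0, 3.3201, -1.0108]
||prox(x)||_1 = 0.0 + 3.3201 + 1.0108 = 4.3309


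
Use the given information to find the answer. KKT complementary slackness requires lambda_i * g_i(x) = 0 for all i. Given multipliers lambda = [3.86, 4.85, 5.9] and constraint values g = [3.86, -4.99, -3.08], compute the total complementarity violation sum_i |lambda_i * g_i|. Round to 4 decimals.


KKT complementary slackness check:
lambda_1 * g_1 = 3.86 * 3.86 = 14.8996
lambda_2 * g_2 = 4.85 * -4.99 = -24.2015
lambda_3 * g_3 = 5.9 * -3.08 = -18.172
Total violation = 14.8996 + 24.2015 + 18.172 = 57.2731


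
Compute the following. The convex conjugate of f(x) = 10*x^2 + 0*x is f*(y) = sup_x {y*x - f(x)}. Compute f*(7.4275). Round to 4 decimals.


f*(y) = sup_x {y*x - a*x^2 - b*x} = sup_x {(y-b)*x - a*x^2}
FOC: (y - b) - 2a*x = 0 => x* = (y - b)/(2a)
x* = (7.4275 - 0)/(2*10) = 0.3714
f*(7.4275) = (y-b)^2/(4a) = (7.4275 - 0)^2/(4*10)
= 55.1678/40 = 1.3792


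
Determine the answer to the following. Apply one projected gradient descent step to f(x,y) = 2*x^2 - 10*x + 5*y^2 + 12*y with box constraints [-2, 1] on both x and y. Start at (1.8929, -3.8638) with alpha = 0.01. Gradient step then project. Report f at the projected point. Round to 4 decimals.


Step 1: Compute gradient at (1.8929, -3.8638).
grad_x = 2*2*1.8929 - 10 = -2.4284
grad_y = 2*5*-3.8638 + 12 = -26.638
Step 2: Gradient step.
x_raw = 1.8929 - 0.01*-2.4284 = 1.9172
y_raw = -3.8638 - 0.01*-26.638 = -3.5974
Step 3: Project onto [-2, 1].
x_proj = clip(1.9172) = 1.0
y_proj = clip(-3.5974) = -2.0
Step 4: Evaluate f.
f(1.0, -2.0) = -12.0


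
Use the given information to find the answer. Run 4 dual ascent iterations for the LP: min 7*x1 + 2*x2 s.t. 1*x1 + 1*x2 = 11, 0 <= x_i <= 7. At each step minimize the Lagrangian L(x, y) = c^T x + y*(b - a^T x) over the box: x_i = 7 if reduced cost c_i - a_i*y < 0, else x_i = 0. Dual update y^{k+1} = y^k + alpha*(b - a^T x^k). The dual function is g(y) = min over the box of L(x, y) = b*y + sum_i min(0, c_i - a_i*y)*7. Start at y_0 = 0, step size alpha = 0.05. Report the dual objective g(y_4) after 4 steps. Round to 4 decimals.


Dual ascent for LP: min 7*x1 + 2*x2, 1*x1 + 1*x2 = 11, 0 <= x_i <= 7
Step 1: y^k = 0.0, reduced costs: (7.0, 2.0)
  x^k = (0.0, 0.0), subgradient = b - a^T x = 11.0
  y^{k+1} = 0.0 + 0.05*11.0 = 0.55
Step 2: y^k = 0.55, reduced costs: (6.45, 1.45)
  x^k = (0.0, 0.0), subgradient = b - a^T x = 11.0
  y^{k+1} = 0.55 + 0.05*11.0 = 1.1
Step 3: y^k = 1.1, reduced costs: (5.9, 0.9)
  x^k = (0.0, 0.0), subgradient = b - a^T x = 11.0
  y^{k+1} = 1.1 + 0.05*11.0 = 1.65
Step 4: y^k = 1.65, reduced costs: (5.35, 0.35)
  x^k = (0.0, 0.0), subgradient = b - a^T x = 11.0
  y^{k+1} = 1.65 + 0.05*11.0 = 2.2
Dual objective at y_4 = 2.2: reduced costs (4.8, -0.2), box minimizer x = (0.0, 7.0)
g(y_4) = b*y + (c1 - a1*y)*x1 + (c2 - a2*y)*x2 = 11*2.2 + 4.8*0.0 + (-0.2)*7.0 = 24.2 + 0.0 - 1.4 = 22.8


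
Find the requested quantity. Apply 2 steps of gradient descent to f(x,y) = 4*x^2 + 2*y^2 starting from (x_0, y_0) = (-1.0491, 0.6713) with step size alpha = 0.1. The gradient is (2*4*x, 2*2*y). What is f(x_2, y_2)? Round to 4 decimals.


Gradient descent on f(x,y) = 4*x^2 + 2*y^2.
Starting point: (-1.0491, 0.6713), alpha = 0.1
Step 1: grad_x = 2*4*-1.0491 = -8.3928, grad_y = 2*2*0.6713 = 2.6852
  x_1 = -1.0491 - 0.1*-8.3928 = -0.2098
  y_1 = 0.6713 - 0.1*2.6852 = 0.4028
Step 2: grad_x = 2*4*-0.2098 = -1.6786, grad_y = 2*2*0.4028 = 1.6111
  x_2 = -0.2098 - 0.1*-1.6786 = -0.042
  y_2 = 0.4028 - 0.1*1.6111 = 0.2417
f(-0.042, 0.2417) = 4*(-0.042)^2 + 2*0.2417^2 = 0.1239


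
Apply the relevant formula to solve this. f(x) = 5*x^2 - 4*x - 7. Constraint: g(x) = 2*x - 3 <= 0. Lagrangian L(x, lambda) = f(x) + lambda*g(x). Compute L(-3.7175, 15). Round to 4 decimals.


Step 1: Evaluate f(x).
f(-3.7175) = 5*(-3.7175)^2 - 4*(-3.7175) - 7 = 76.969
Step 2: Evaluate g(x).
g(-3.7175) = 2*-3.7175 - 3 = -10.435
Step 3: Compute Lagrangian.
L = 76.969 + 15*-10.435 = -79.556


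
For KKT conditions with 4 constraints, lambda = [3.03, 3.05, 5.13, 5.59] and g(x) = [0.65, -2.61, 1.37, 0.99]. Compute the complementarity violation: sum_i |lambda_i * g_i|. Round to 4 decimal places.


KKT complementary slackness check:
lambda_1 * g_1 = 3.03 * 0.65 = 1.9695
lambda_2 * g_2 = 3.05 * -2.61 = -7.9605
lambda_3 * g_3 = 5.13 * 1.37 = 7.0281
lambda_4 * g_4 = 5.59 * 0.99 = 5.5341
Total violation = 1.9695 + 7.9605 + 7.0281 + 5.5341 = 22.4922


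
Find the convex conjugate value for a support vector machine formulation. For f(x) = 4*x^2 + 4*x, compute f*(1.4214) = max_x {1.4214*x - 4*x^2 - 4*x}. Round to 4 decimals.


f*(y) = sup_x {y*x - a*x^2 - b*x} = sup_x {(y-b)*x - a*x^2}
FOC: (y - b) - 2a*x = 0 => x* = (y - b)/(2a)
x* = (1.4214 - 4)/(2*4) = -0.3223
f*(1.4214) = (y-b)^2/(4a) = (1.4214 - 4)^2/(4*4)
= 6.6492/16 = 0.4156


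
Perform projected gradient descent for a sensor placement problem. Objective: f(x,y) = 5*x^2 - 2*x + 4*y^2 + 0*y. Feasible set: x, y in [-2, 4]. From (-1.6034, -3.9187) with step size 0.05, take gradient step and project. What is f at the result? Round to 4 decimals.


Step 1: Compute gradient at (-1.6034, -3.9187).
grad_x = 2*5*-1.6034 - 2 = -18.034
grad_y = 2*4*-3.9187 + 0 = -31.3496
Step 2: Gradient step.
x_raw = -1.6034 - 0.05*-18.034 = -0.7017
y_raw = -3.9187 - 0.05*-31.3496 = -2.3512
Step 3: Project onto [-2, 4].
x_proj = clip(-0.7017) = -0.7017
y_proj = clip(-2.3512) = -2.0
Step 4: Evaluate f.
f(-0.7017, -2.0) = 19.8653


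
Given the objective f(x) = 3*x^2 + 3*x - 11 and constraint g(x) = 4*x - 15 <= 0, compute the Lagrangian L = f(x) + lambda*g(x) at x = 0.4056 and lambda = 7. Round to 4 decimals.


Step 1: Evaluate f(x).
f(0.4056) = 3*0.4056^2 + 3*0.4056 - 11 = -9.2897
Step 2: Evaluate g(x).
g(0.4056) = 4*0.4056 - 15 = -13.3776
Step 3: Compute Lagrangian.
L = -9.2897 + 7*-13.3776 = -102.9329


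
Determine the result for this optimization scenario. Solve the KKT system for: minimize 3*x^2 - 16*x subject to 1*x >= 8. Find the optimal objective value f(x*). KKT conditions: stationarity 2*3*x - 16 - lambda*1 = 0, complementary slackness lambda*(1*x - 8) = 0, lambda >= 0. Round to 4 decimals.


Step 1: Try lambda = 0 (constraint inactive).
x_unc = 16/(2*3) = 2.6667
Check: 1*2.6667 = 2.6667 < 8 -- violated!
Step 2: Constraint must be active: 1*x = 8
x* = 8/1 = 8.0
lambda = (2*3*8.0 - 16)/1 = 32.0
Step 3: Compute optimal value.
f(x*) = 3*8.0^2 - 16*8.0 = 64.0


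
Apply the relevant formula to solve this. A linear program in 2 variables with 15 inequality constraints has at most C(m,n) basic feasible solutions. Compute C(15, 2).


Each vertex corresponds to some choice of n active constraints out of m, so the number of vertices is at most C(m, n) = m! / (n!(m-n)!).
m = 15, n = 2
Numerator: 15 * 14
Denominator: 2! = 2
C(15, 2) = 105


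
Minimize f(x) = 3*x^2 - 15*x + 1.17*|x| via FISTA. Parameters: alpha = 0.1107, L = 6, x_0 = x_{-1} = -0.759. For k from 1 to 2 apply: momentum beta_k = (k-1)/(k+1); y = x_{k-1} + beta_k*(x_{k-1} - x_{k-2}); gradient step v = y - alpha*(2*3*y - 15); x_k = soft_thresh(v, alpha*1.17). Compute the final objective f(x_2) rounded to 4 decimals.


FISTA on f(x) = 3*x^2 - 15*x + 1.17*|x|
L = 6, alpha = 0.1107
Iteration 1: beta = 0.0, y = -0.759 + 0.0*(-0.759 + 0.759) = -0.759
  grad(y) = -19.554, v = y - alpha*grad = 1.4056
  prox(v) = soft_thresh(1.4056, 0.1295) = 1.2761
Iteration 2: beta = 0.3333, y = 1.2761 + 0.3333*(1.2761 + 0.759) = 1.9545
  grad(y) = -3.2731, v = y - alpha*grad = 2.3168
  prox(v) = soft_thresh(2.3168, 0.1295) = 2.1873
f(x_2) = 3*2.1873^2 - 15*2.1873 + 1.17*|2.1873| = -15.8975


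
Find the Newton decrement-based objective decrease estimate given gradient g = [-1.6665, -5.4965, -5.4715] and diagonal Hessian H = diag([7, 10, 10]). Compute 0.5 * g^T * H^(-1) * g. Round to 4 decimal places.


Step 1: H is diagonal, so H^(-1) * g = [-0.2381, -0.5497, -0.5472].
Step 2: g^T H^(-1) g = sum_i g_i^2 / H_ii
  = (-1.6665)^2/7 + (-5.4965)^2/10 + (-5.4715)^2/10
  = 0.3967 + 3.0212 + 2.9937 = 6.4116
Step 3: Objective decrease = 0.5 * g^T H^(-1) g = 3.2058


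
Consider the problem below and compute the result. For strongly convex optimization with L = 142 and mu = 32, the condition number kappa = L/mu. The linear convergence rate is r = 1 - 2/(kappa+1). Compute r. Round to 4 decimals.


Step 1: Compute the condition number.
kappa = L/mu = 142/32 = 4.4375
Step 2: Compute the convergence rate.
r = 1 - 2/(kappa + 1) = 1 - 2*mu/(L + mu) = (L - mu)/(L + mu) = 110/174 = 0.6322


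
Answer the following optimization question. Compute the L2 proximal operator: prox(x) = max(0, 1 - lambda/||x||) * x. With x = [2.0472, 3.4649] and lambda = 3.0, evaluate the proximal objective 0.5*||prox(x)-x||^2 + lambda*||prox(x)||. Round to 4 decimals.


Step 1: Compute ||x||.
||x|| = 4.0245
Step 2: Compute scaling factor.
scale = max(0, 1 - 3.0/4.0245) = 0.2546
Step 3: prox(x) = [0.5211, 0.882]
||prox(x)|| = 1.0245
Step 4: Proximal objective.
0.5*||prox-x||^2 = 4.5
lambda*||prox|| = 3.0735
Total = 7.5735


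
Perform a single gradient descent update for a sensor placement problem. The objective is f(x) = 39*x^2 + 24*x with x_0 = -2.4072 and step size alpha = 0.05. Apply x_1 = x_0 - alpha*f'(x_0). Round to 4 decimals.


We compute the gradient at x_0 and apply the update.
f'(x) = 78*x + 24
f'(-2.4072) = 78*-2.4072 + 24 = -163.7616
x_1 = -2.4072 - 0.05*-163.7616 = 5.7809


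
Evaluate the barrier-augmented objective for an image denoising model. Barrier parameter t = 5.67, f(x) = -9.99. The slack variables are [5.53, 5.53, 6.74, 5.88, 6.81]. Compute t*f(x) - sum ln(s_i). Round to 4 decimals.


Step 1: Compute log-barrier.
ln values: [1.7102, 1.7102, 1.9081, 1.7716, 1.9184]
phi = -(1.7102 + 1.7102 + 1.9081 + 1.7716 + 1.9184) = -9.0184
Step 2: Compute augmented objective.
t*f(x) = 5.67*-9.99 = -56.6433
Total = -56.6433 - 9.0184 = -65.6617


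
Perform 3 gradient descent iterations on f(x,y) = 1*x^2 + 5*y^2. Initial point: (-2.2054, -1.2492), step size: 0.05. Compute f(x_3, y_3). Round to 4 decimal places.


Gradient descent on f(x,y) = 1*x^2 + 5*y^2.
Starting point: (-2.2054, -1.2492), alpha = 0.05
Step 1: grad_x = 2*1*-2.2054 = -4.4108, grad_y = 2*5*-1.2492 = -12.492
  x_1 = -2.2054 - 0.05*-4.4108 = -1.9849
  y_1 = -1.2492 - 0.05*-12.492 = -0.6246
Step 2: grad_x = 2*1*-1.9849 = -3.9697, grad_y = 2*5*-0.6246 = -6.246
  x_2 = -1.9849 - 0.05*-3.9697 = -1.7864
  y_2 = -0.6246 - 0.05*-6.246 = -0.3123
Step 3: grad_x = 2*1*-1.7864 = -3.5727, grad_y = 2*5*-0.3123 = -3.123
  x_3 = -1.7864 - 0.05*-3.5727 = -1.6077
  y_3 = -0.3123 - 0.05*-3.123 = -0.1562
f(-1.6077, -0.1562) = 1*(-1.6077)^2 + 5*(-0.1562)^2 = 2.7067


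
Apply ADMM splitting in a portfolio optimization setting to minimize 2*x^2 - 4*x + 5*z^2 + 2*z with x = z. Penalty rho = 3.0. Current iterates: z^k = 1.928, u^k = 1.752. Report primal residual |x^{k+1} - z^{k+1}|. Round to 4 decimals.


ADMM iteration with rho = 3.0, z^k = 1.928, u^k = 1.752
Step 1: x-update.
Minimize 2*x^2 - 4*x + (3.0/2)*(x - 1.928 + 1.752)^2
FOC: (2*2 + 3.0)*x = 4 + 3.0*(1.928 - 1.752)
x^{k+1} = 0.6469
Step 2: z-update.
Minimize 5*z^2 + 2*z + (3.0/2)*(0.6469 - z + 1.752)^2
FOC: (2*5 + 3.0)*z = -2 + 3.0*(0.6469 + 1.752)
z^{k+1} = 0.3997
Step 3: u-update.
u^{k+1} = 1.752 + 0.6469 - 0.3997 = 1.9991
Step 4: Primal residual = |0.6469 - 0.3997| = 0.2471


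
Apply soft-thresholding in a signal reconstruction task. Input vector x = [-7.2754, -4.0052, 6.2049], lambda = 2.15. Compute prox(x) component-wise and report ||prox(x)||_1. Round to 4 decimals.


Soft-thresholding with lambda = 2.15:
prox(-7.2754) = sign(-7.2754)*max(|-7.2754| - 2.15, 0) = -5.1254
prox(-4.0052) = sign(-4.0052)*max(|-4.0052| - 2.15, 0) = -1.8552
prox(6.2049) = sign(6.2049)*max(|6.2049| - 2.15, 0) = 4.0549
prox(x) = [-5.1254, -1.8552, 4.0549]
||prox(x)||_1 = 5.1254 + 1.8552 + 4.0549 = 11.0355


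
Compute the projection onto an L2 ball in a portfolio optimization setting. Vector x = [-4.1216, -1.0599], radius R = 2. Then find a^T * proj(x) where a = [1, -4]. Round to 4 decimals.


Step 1: Compute ||x|| (intermediates to 6 decimals).
||x|| = sqrt((-4.1216)^2 + (-1.0599)^2) = 4.255699
Step 2: Project.
Since ||x|| > R, scale = R/||x|| = 2/4.255699 = 0.469958, proj(x) = scale * x
proj(x) = [-1.936979, -0.498108]
Step 3: Dot product.
a^T * proj(x) = 1*(-1.936979) - 4*(-0.498108) = 0.0555


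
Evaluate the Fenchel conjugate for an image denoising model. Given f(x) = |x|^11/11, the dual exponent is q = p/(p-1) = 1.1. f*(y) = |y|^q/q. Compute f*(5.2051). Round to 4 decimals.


The conjugate exponent q satisfies 1/p + 1/q = 1.
p = 11, so q = 11/(11 - 1) = 1.1
|y|^q = 5.2051^1.1 = 6.1386
f*(5.2051) = 6.1386 / 1.1 = 5.5806


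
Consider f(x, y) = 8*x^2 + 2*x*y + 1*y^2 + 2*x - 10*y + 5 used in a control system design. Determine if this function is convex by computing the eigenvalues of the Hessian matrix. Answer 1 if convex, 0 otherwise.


The Hessian of f(x,y) = 8*x^2 + 2*x*y + 1*y^2 + 2*x - 10*y + 5 is:
H = [[16, 2], [2, 2]]
Trace = 16 + 2 = 18
Determinant = 16*2 - (2)^2 = 28
Discriminant = (18)^2 - 4*28 = 212.0
Eigenvalues: lambda_1 = 1.7199, lambda_2 = 16.2801
The function is convex.

1


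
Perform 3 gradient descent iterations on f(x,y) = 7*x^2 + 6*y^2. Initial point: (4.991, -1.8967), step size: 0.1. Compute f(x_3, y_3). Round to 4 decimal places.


Gradient descent on f(x,y) = 7*x^2 + 6*y^2.
Starting point: (4.991, -1.8967), alpha = 0.1
Step 1: grad_x = 2*7*4.991 = 69.874, grad_y = 2*6*-1.8967 = -22.7604
  x_1 = 4.991 - 0.1*69.874 = -1.9964
  y_1 = -1.8967 - 0.1*-22.7604 = 0.3793
Step 2: grad_x = 2*7*-1.9964 = -27.9496, grad_y = 2*6*0.3793 = 4.5521
  x_2 = -1.9964 - 0.1*-27.9496 = 0.7986
  y_2 = 0.3793 - 0.1*4.5521 = -0.0759
Step 3: grad_x = 2*7*0.7986 = 11.1798, grad_y = 2*6*-0.0759 = -0.9104
  x_3 = 0.7986 - 0.1*11.1798 = -0.3194
  y_3 = -0.0759 - 0.1*-0.9104 = 0.0152
f(-0.3194, 0.0152) = 7*(-0.3194)^2 + 6*0.0152^2 = 0.7156


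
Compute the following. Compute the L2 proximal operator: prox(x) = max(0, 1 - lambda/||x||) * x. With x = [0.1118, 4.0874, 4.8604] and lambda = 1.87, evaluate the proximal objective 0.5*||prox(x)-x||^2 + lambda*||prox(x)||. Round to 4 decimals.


Step 1: Compute ||x||.
||x|| = 6.3516
Step 2: Compute scaling factor.
scale = max(0, 1 - 1.87/6.3516) = 0.7056
Step 3: prox(x) = [0.0789, 2.884, 3.4294]
||prox(x)|| = 4.4816
Step 4: Proximal objective.
0.5*||prox-x||^2 = 1.7485
lambda*||prox|| = 8.3806
Total = 10.129


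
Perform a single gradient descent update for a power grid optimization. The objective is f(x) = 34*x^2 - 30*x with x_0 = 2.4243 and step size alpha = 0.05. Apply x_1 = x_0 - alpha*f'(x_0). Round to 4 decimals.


We compute the gradient at x_0 and apply the update.
f'(x) = 68*x - 30
f'(2.4243) = 68*2.4243 - 30 = 134.8524
x_1 = 2.4243 - 0.05*134.8524 = -4.3183


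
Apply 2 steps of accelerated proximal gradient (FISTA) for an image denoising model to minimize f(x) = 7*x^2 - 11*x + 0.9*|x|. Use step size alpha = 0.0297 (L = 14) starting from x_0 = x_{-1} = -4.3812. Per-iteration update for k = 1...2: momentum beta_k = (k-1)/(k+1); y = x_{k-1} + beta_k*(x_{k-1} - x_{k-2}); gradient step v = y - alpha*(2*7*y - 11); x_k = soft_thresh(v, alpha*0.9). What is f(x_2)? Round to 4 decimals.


FISTA on f(x) = 7*x^2 - 11*x + 0.9*|x|
L = 14, alpha = 0.0297
Iteration 1: beta = 0.0, y = -4.3812 + 0.0*(-4.3812 + 4.3812) = -4.3812
  grad(y) = -72.3368, v = y - alpha*grad = -2.2328
  prox(v) = soft_thresh(-2.2328, 0.0267) = -2.2061
Iteration 2: beta = 0.3333, y = -2.2061 + 0.3333*(-2.2061 + 4.3812) = -1.481
  grad(y) = -31.7343, v = y - alpha*grad = -0.5385
  prox(v) = soft_thresh(-0.5385, 0.0267) = -0.5118
f(x_2) = 7*(-0.5118)^2 - 11*(-0.5118) + 0.9*|-0.5118| = 7.9237


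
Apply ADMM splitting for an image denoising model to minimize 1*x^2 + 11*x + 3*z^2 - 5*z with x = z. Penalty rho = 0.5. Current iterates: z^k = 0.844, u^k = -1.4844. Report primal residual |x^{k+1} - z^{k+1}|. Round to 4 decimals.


ADMM iteration with rho = 0.5, z^k = 0.844, u^k = -1.4844
Step 1: x-update.
Minimize 1*x^2 + 11*x + (0.5/2)*(x - 0.844 - 1.4844)^2
FOC: (2*1 + 0.5)*x = -11 + 0.5*(0.844 + 1.4844)
x^{k+1} = -3.9343
Step 2: z-update.
Minimize 3*z^2 - 5*z + (0.5/2)*(-3.9343 - z - 1.4844)^2
FOC: (2*3 + 0.5)*z = 5 + 0.5*(-3.9343 - 1.4844)
z^{k+1} = 0.3524
Step 3: u-update.
u^{k+1} = -1.4844 - 3.9343 - 0.3524 = -5.7711
Step 4: Primal residual = |-3.9343 - 0.3524| = 4.2867


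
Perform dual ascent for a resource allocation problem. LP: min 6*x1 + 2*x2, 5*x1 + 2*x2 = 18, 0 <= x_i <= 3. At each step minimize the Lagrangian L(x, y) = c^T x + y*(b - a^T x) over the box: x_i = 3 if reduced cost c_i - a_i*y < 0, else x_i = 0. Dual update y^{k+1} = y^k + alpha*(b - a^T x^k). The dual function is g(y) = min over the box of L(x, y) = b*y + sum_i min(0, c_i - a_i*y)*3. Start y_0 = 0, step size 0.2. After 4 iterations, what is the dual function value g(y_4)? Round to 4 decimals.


Dual ascent for LP: min 6*x1 + 2*x2, 5*x1 + 2*x2 = 18, 0 <= x_i <= 3
Step 1: y^k = 0.0, reduced costs: (6.0, 2.0)
  x^k = (0.0, 0.0), subgradient = b - a^T x = 18.0
  y^{k+1} = 0.0 + 0.2*18.0 = 3.6
Step 2: y^k = 3.6, reduced costs: (-12.0, -5.2)
  x^k = (3.0, 3.0), subgradient = b - a^T x = -3.0
  y^{k+1} = 3.6 + 0.2*-3.0 = 3.0
Step 3: y^k = 3.0, reduced costs: (-9.0, -4.0)
  x^k = (3.0, 3.0), subgradient = b - a^T x = -3.0
  y^{k+1} = 3.0 + 0.2*-3.0 = 2.4
Step 4: y^k = 2.4, reduced costs: (-6.0, -2.8)
  x^k = (3.0, 3.0), subgradient = b - a^T x = -3.0
  y^{k+1} = 2.4 + 0.2*-3.0 = 1.8
Dual objective at y_4 = 1.8: reduced costs (-3.0, -1.6), box minimizer x = (3.0, 3.0)
g(y_4) = b*y + (c1 - a1*y)*x1 + (c2 - a2*y)*x2 = 18*1.8 + (-3.0)*3.0 + (-1.6)*3.0 = 32.4 - 9.0 - 4.8 = 18.6


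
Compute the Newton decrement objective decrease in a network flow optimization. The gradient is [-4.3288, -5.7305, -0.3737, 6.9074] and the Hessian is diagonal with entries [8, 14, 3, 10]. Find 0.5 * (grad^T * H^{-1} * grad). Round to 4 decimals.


Step 1: H is diagonal, so H^(-1) * g = [-0.5411, -0.4093, -0.1246, 0.6907].
Step 2: g^T H^(-1) g = sum_i g_i^2 / H_ii
  = (-4.3288)^2/8 + (-5.7305)^2/14 + (-0.3737)^2/3 + (6.9074)^2/10
  = 2.3423 + 2.3456 + 0.0466 + 4.7712 = 9.5057
Step 3: Objective decrease = 0.5 * g^T H^(-1) g = 4.7528


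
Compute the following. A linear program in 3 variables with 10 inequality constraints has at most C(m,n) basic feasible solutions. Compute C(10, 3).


Each vertex corresponds to some choice of n active constraints out of m, so the number of vertices is at most C(m, n) = m! / (n!(m-n)!).
m = 10, n = 3
Numerator: 10 * 9 * 8
Denominator: 3! = 6
C(10, 3) = 120


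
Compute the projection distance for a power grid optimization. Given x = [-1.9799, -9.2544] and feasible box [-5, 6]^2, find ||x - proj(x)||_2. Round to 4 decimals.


Project each component onto [-5, 6].
clip(-1.9799) = -1.9799, clip(-9.2544) = -5.0
Projection = [-1.9799, -5.0]
Squared diffs: [0.0, 18.0999]
Distance = sqrt(18.0999) = 4.2544


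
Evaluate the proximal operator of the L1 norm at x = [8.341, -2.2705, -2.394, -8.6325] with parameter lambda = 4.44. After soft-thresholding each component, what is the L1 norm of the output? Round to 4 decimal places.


Soft-thresholding with lambda = 4.44:
prox(8.341) = sign(8.341)*max(|8.341| - 4.44, 0) = 3.901
prox(-2.2705) = sign(-2.2705)*max(|-2.2705| - 4.44, 0) = 0.0
prox(-2.394) = sign(-2.394)*max(|-2.394| - 4.44, 0) = 0.0
prox(-8.6325) = sign(-8.6325)*max(|-8.6325| - 4.44, 0) = -4.1925
prox(x) = [3.901, 0.0, 0.0, -4.1925]
||prox(x)||_1 = 3.901 + 0.0 + 0.0 + 4.1925 = 8.0935


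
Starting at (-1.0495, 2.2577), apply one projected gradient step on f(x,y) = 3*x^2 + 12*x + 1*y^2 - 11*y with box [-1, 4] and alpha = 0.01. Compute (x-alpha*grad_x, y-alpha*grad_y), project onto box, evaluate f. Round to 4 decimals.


Step 1: Compute gradient at (-1.0495, 2.2577).
grad_x = 2*3*-1.0495 + 12 = 5.703
grad_y = 2*1*2.2577 - 11 = -6.4846
Step 2: Gradient step.
x_raw = -1.0495 - 0.01*5.703 = -1.1065
y_raw = 2.2577 - 0.01*-6.4846 = 2.3225
Step 3: Project onto [-1, 4].
x_proj = clip(-1.1065) = -1.0
y_proj = clip(2.3225) = 2.3225
Step 4: Evaluate f.
f(-1.0, 2.3225) = -29.1538


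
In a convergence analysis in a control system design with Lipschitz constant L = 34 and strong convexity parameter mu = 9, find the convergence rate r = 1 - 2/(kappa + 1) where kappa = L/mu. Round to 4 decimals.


Step 1: Compute the condition number.
kappa = L/mu = 34/9 = 3.7778
Step 2: Compute the convergence rate.
r = 1 - 2/(kappa + 1) = 1 - 2*mu/(L + mu) = (L - mu)/(L + mu) = 25/43 = 0.5814


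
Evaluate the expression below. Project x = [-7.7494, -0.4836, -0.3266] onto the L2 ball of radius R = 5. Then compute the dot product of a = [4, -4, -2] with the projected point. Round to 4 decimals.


Step 1: Compute ||x|| (intermediates to 6 decimals).
||x|| = sqrt((-7.7494)^2 + (-0.4836)^2 + (-0.3266)^2) = 7.771341
Step 2: Project.
Since ||x|| > R, scale = R/||x|| = 5/7.771341 = 0.64339, proj(x) = scale * x
proj(x) = [-4.985886, -0.311143, -0.210131]
Step 3: Dot product.
a^T * proj(x) = 4*(-4.985886) - 4*(-0.311143) - 2*(-0.210131) = -18.2787


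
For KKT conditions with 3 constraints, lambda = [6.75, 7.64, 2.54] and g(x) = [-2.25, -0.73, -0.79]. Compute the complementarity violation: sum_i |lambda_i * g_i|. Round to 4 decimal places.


KKT complementary slackness check:
lambda_1 * g_1 = 6.75 * -2.25 = -15.1875
lambda_2 * g_2 = 7.64 * -0.73 = -5.5772
lambda_3 * g_3 = 2.54 * -0.79 = -2.0066
Total violation = 15.1875 + 5.5772 + 2.0066 = 22.7713


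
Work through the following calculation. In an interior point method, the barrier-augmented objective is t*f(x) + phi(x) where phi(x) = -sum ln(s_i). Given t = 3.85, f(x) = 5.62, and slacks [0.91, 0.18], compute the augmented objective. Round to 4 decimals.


Step 1: Compute log-barrier.
ln values: [-0.0943, -1.7148]
phi = -(-0.0943 - 1.7148) = 1.8091
Step 2: Compute augmented objective.
t*f(x) = 3.85*5.62 = 21.637
Total = 21.637 + 1.8091 = 23.4461


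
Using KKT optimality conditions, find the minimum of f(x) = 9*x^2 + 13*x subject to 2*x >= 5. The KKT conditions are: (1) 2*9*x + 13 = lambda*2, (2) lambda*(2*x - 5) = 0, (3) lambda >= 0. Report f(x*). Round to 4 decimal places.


Step 1: Try lambda = 0 (constraint inactive).
x_unc = -13/(2*9) = -0.7222
Check: 2*-0.7222 = -1.4444 < 5 -- violated!
Step 2: Constraint must be active: 2*x = 5
x* = 5/2 = 2.5
lambda = (2*9*2.5 + 13)/2 = 29.0
Step 3: Compute optimal value.
f(x*) = 9*2.5^2 + 13*2.5 = 88.75


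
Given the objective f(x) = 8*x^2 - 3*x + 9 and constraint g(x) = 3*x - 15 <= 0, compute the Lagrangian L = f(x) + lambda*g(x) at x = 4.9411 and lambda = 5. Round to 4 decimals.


Step 1: Evaluate f(x).
f(4.9411) = 8*4.9411^2 - 3*4.9411 + 9 = 189.4925
Step 2: Evaluate g(x).
g(4.9411) = 3*4.9411 - 15 = -0.1767
Step 3: Compute Lagrangian.
L = 189.4925 + 5*-0.1767 = 188.609


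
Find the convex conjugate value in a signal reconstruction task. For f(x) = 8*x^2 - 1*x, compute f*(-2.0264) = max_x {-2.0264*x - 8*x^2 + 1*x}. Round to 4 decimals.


f*(y) = sup_x {y*x - a*x^2 - b*x} = sup_x {(y-b)*x - a*x^2}
FOC: (y - b) - 2a*x = 0 => x* = (y - b)/(2a)
x* = (-2.0264 + 1)/(2*8) = -0.0642
f*(-2.0264) = (y-b)^2/(4a) = (-2.0264 + 1)^2/(4*8)
= 1.0535/32 = 0.0329


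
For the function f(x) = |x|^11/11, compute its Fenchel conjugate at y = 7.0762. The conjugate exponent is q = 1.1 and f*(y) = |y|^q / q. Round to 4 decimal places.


The conjugate exponent q satisfies 1/p + 1/q = 1.
p = 11, so q = 11/(11 - 1) = 1.1
|y|^q = 7.0762^1.1 = 8.6056
f*(7.0762) = 8.6056 / 1.1 = 7.8233


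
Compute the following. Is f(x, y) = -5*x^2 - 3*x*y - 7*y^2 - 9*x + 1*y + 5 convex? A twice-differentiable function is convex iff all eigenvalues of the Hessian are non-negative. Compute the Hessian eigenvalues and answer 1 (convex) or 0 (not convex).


The Hessian of f(x,y) = -5*x^2 - 3*x*y - 7*y^2 - 9*x + 1*y + 5 is:
H = [[-10, -3], [-3, -14]]
Trace = -10 - 14 = -24
Determinant = -10*-14 - (-3)^2 = 131
Discriminant = (-24)^2 - 4*131 = 52.0
Eigenvalues: lambda_1 = -15.6056, lambda_2 = -8.3944
The function is not convex.

0


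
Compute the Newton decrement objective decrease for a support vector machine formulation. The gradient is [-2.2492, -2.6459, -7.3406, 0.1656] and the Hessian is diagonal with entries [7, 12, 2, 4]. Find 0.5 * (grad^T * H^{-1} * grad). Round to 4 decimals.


Step 1: H is diagonal, so H^(-1) * g = [-0.3213, -0.2205, -3.6703, 0.0414].
Step 2: g^T H^(-1) g = sum_i g_i^2 / H_ii
  = (-2.2492)^2/7 + (-2.6459)^2/12 + (-7.3406)^2/2 + (0.1656)^2/4
  = 0.7227 + 0.5834 + 26.9422 + 0.0069 = 28.2552
Step 3: Objective decrease = 0.5 * g^T H^(-1) g = 14.1276


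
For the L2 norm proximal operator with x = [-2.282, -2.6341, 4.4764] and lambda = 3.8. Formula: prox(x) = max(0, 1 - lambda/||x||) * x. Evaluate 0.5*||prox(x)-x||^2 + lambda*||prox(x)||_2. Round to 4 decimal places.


Step 1: Compute ||x||.
||x|| = 5.6731
Step 2: Compute scaling factor.
scale = max(0, 1 - 3.8/5.6731) = 0.3302
Step 3: prox(x) = [-0.7535, -0.8697, 1.478]
||prox(x)|| = 1.8731
Step 4: Proximal objective.
0.5*||prox-x||^2 = 7.22
lambda*||prox|| = 7.1178
Total = 14.3378


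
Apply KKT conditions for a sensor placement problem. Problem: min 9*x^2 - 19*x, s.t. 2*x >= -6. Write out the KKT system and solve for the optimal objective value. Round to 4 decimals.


Step 1: Try lambda = 0 (constraint inactive).
Stationarity: 2*9*x - 19 = 0
x* = 19/(2*9) = 19/18 = 1.0556 (rounded; the exact value 19/18 is used below)
Check constraint: 2*1.0556 = 2.1112 >= -6 -- satisfied.
Step 2: Compute optimal value.
f(x*) = 9*(19/18)^2 - 19*(19/18) = -10.0278


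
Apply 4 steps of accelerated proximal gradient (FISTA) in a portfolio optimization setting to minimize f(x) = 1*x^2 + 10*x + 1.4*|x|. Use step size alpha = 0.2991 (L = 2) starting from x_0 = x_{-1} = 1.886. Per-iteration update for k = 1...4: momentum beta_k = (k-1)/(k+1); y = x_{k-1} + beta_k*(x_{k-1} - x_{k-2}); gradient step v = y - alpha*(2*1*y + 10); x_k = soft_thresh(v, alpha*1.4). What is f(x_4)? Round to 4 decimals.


FISTA on f(x) = 1*x^2 + 10*x + 1.4*|x|
L = 2, alpha = 0.2991
Iteration 1: beta = 0.0, y = 1.886 + 0.0*(1.886 - 1.886) = 1.886
  grad(y) = 13.772, v = y - alpha*grad = -2.2332
  prox(v) = soft_thresh(-2.2332, 0.4187) = -1.8145
Iteration 2: beta = 0.3333, y = -1.8145 + 0.3333*(-1.8145 - 1.886) = -3.048
  grad(y) = 3.9041, v = y - alpha*grad = -4.2157
  prox(v) = soft_thresh(-4.2157, 0.4187) = -3.7969
Iteration 3: beta = 0.5, y = -3.7969 + 0.5*(-3.7969 + 1.8145) = -4.7882
  grad(y) = 0.4237, v = y - alpha*grad = -4.9149
  prox(v) = soft_thresh(-4.9149, 0.4187) = -4.4961
Iteration 4: beta = 0.6, y = -4.4961 + 0.6*(-4.4961 + 3.7969) = -4.9157
  grad(y) = 0.1687, v = y - alpha*grad = -4.9661
  prox(v) = soft_thresh(-4.9661, 0.4187) = -4.5474
f(x_4) = 1*(-4.5474)^2 + 10*(-4.5474) + 1.4*|-4.5474| = -18.4288


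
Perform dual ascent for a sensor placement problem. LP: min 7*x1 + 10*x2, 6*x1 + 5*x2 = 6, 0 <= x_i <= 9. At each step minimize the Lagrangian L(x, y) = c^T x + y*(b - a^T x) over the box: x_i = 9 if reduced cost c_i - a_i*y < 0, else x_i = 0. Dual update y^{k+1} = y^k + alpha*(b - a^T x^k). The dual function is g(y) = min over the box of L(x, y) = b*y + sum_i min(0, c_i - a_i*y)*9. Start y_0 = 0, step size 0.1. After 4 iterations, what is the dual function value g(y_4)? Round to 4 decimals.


Dual ascent for LP: min 7*x1 + 10*x2, 6*x1 + 5*x2 = 6, 0 <= x_i <= 9
Step 1: y^k = 0.0, reduced costs: (7.0, 10.0)
  x^k = (0.0, 0.0), subgradient = b - a^T x = 6.0
  y^{k+1} = 0.0 + 0.1*6.0 = 0.6
Step 2: y^k = 0.6, reduced costs: (3.4, 7.0)
  x^k = (0.0, 0.0), subgradient = b - a^T x = 6.0
  y^{k+1} = 0.6 + 0.1*6.0 = 1.2
Step 3: y^k = 1.2, reduced costs: (-0.2, 4.0)
  x^k = (9.0, 0.0), subgradient = b - a^T x = -48.0
  y^{k+1} = 1.2 + 0.1*-48.0 = -3.6
Step 4: y^k = -3.6, reduced costs: (28.6, 28.0)
  x^k = (0.0, 0.0), subgradient = b - a^T x = 6.0
  y^{k+1} = -3.6 + 0.1*6.0 = -3.0
Dual objective at y_4 = -3.0: reduced costs (25.0, 25.0), box minimizer x = (0.0, 0.0)
g(y_4) = b*y + (c1 - a1*y)*x1 + (c2 - a2*y)*x2 = 6*(-3.0) + 25.0*0.0 + 25.0*0.0 = -18.0 + 0.0 + 0.0 = -18.0


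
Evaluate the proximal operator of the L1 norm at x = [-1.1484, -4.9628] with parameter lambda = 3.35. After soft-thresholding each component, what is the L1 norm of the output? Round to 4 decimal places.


Soft-thresholding with lambda = 3.35:
prox(-1.1484) = sign(-1.1484)*max(|-1.1484| - 3.35, 0) = 0.0
prox(-4.9628) = sign(-4.9628)*max(|-4.9628| - 3.35, 0) = -1.6128
prox(x) = [0.0, -1.6128]
||prox(x)||_1 = 0.0 + 1.6128 = 1.6128


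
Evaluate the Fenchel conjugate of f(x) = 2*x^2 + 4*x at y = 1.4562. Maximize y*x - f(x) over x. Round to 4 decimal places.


f*(y) = sup_x {y*x - a*x^2 - b*x} = sup_x {(y-b)*x - a*x^2}
FOC: (y - b) - 2a*x = 0 => x* = (y - b)/(2a)
x* = (1.4562 - 4)/(2*2) = -0.636
f*(1.4562) = (y-b)^2/(4a) = (1.4562 - 4)^2/(4*2)
= 6.4709/8 = 0.8089


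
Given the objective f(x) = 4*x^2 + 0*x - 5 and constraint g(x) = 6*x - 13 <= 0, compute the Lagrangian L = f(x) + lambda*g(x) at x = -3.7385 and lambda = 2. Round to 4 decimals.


Step 1: Evaluate f(x).
f(-3.7385) = 4*(-3.7385)^2 + 0*(-3.7385) - 5 = 50.9055
Step 2: Evaluate g(x).
g(-3.7385) = 6*-3.7385 - 13 = -35.431
Step 3: Compute Lagrangian.
L = 50.9055 + 2*-35.431 = -19.9565


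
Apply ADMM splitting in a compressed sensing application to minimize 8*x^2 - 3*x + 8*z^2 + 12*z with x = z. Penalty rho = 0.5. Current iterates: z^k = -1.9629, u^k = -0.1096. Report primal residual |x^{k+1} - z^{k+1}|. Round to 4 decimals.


ADMM iteration with rho = 0.5, z^k = -1.9629, u^k = -0.1096
Step 1: x-update.
Minimize 8*x^2 - 3*x + (0.5/2)*(x + 1.9629 - 0.1096)^2
FOC: (2*8 + 0.5)*x = 3 + 0.5*(-1.9629 + 0.1096)
x^{k+1} = 0.1257
Step 2: z-update.
Minimize 8*z^2 + 12*z + (0.5/2)*(0.1257 - z - 0.1096)^2
FOC: (2*8 + 0.5)*z = -12 + 0.5*(0.1257 - 0.1096)
z^{k+1} = -0.7268
Step 3: u-update.
u^{k+1} = -0.1096 + 0.1257 + 0.7268 = 0.7428
Step 4: Primal residual = |0.1257 + 0.7268| = 0.8524


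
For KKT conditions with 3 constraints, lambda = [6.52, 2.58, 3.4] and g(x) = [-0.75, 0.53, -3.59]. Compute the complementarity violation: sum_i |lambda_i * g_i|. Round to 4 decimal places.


KKT complementary slackness check:
lambda_1 * g_1 = 6.52 * -0.75 = -4.89
lambda_2 * g_2 = 2.58 * 0.53 = 1.3674
lambda_3 * g_3 = 3.4 * -3.59 = -12.206
Total violation = 4.89 + 1.3674 + 12.206 = 18.4634


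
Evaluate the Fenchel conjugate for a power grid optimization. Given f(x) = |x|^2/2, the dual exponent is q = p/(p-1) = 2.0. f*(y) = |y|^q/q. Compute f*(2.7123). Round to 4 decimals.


The conjugate exponent q satisfies 1/p + 1/q = 1.
p = 2, so q = 2/(2 - 1) = 2.0
|y|^q = 2.7123^2.0 = 7.3566
f*(2.7123) = 7.3566 / 2.0 = 3.6783


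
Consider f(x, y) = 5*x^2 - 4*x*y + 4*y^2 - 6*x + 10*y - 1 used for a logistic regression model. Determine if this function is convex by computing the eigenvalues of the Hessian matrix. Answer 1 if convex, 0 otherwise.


The Hessian of f(x,y) = 5*x^2 - 4*x*y + 4*y^2 - 6*x + 10*y - 1 is:
H = [[10, -4], [-4, 8]]
Trace = 10 + 8 = 18
Determinant = 10*8 - (-4)^2 = 64
Discriminant = (18)^2 - 4*64 = 68.0
Eigenvalues: lambda_1 = 4.8769, lambda_2 = 13.1231
The function is convex.

1


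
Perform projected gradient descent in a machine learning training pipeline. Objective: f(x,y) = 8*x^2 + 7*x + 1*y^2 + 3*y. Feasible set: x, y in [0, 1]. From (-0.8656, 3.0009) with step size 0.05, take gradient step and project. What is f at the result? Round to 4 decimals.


Step 1: Compute gradient at (-0.8656, 3.0009).
grad_x = 2*8*-0.8656 + 7 = -6.8496
grad_y = 2*1*3.0009 + 3 = 9.0018
Step 2: Gradient step.
x_raw = -0.8656 - 0.05*-6.8496 = -0.5231
y_raw = 3.0009 - 0.05*9.0018 = 2.5508
Step 3: Project onto [0, 1].
x_proj = clip(-0.5231) = 0.0
y_proj = clip(2.5508) = 1.0
Step 4: Evaluate f.
f(0.0, 1.0) = 4.0


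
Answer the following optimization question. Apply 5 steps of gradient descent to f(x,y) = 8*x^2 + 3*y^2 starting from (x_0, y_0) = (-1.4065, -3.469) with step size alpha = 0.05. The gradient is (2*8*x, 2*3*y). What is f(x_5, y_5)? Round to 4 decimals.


Gradient descent on f(x,y) = 8*x^2 + 3*y^2.
Starting point: (-1.4065, -3.469), alpha = 0.05
Step 1: grad_x = 2*8*-1.4065 = -22.504, grad_y = 2*3*-3.469 = -20.814
  x_1 = -1.4065 - 0.05*-22.504 = -0.2813
  y_1 = -3.469 - 0.05*-20.814 = -2.4283
Step 2: grad_x = 2*8*-0.2813 = -4.5008, grad_y = 2*3*-2.4283 = -14.5698
  x_2 = -0.2813 - 0.05*-4.5008 = -0.0563
  y_2 = -2.4283 - 0.05*-14.5698 = -1.6998
Step 3: grad_x = 2*8*-0.0563 = -0.9002, grad_y = 2*3*-1.6998 = -10.1989
  x_3 = -0.0563 - 0.05*-0.9002 = -0.0113
  y_3 = -1.6998 - 0.05*-10.1989 = -1.1899
Step 4: grad_x = 2*8*-0.0113 = -0.18, grad_y = 2*3*-1.1899 = -7.1392
  x_4 = -0.0113 - 0.05*-0.18 = -0.0023
  y_4 = -1.1899 - 0.05*-7.1392 = -0.8329
Step 5: grad_x = 2*8*-0.0023 = -0.036, grad_y = 2*3*-0.8329 = -4.9974
  x_5 = -0.0023 - 0.05*-0.036 = -0.0005
  y_5 = -0.8329 - 0.05*-4.9974 = -0.583
f(-0.0005, -0.583) = 8*(-0.0005)^2 + 3*(-0.583)^2 = 1.0198
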